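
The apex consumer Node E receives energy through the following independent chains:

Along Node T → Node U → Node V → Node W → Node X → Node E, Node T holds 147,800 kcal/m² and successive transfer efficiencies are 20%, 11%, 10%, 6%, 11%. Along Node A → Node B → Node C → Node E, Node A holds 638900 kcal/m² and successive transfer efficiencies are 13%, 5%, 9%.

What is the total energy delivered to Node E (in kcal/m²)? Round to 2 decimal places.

Via Node T: 147800 × 0.2 × 0.11 × 0.1 × 0.06 × 0.11 = 2.146056 kcal/m²
Via Node A: 638900 × 0.13 × 0.05 × 0.09 = 373.7565 kcal/m²
Total at Node E: 2.146056 + 373.7565 = 375.902556 kcal/m²

375.90 kcal/m²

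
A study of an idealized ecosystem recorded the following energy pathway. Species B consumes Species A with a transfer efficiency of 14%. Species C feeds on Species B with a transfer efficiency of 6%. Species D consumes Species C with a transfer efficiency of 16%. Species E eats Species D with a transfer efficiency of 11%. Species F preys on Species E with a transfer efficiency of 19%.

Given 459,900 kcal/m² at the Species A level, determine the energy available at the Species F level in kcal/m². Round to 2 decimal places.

Species B: 459900 × 0.14 = 64386 kcal/m²
Species C: 64386 × 0.06 = 3863.16 kcal/m²
Species D: 3863.16 × 0.16 = 618.1056 kcal/m²
Species E: 618.1056 × 0.11 = 67.991616 kcal/m²
Species F: 67.991616 × 0.19 = 12.91840704 kcal/m²

12.92 kcal/m²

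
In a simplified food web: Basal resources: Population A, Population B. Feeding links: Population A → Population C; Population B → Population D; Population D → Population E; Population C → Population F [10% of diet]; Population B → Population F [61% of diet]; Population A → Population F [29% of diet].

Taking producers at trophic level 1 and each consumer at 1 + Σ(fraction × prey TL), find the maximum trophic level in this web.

3

Population C: 1 + 1 = 2
Population D: 1 + 1 = 2
Population E: 1 + 2 = 3
Population F: 1 + (0.1×2 + 0.61×1 + 0.29×1) = 2.1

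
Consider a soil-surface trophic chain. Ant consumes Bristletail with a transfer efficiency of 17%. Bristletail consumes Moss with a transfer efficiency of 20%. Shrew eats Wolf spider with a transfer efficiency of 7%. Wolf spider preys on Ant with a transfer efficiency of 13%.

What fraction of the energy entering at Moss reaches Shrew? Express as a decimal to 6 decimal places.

0.000309

Product of link efficiencies: 0.2 × 0.17 × 0.13 × 0.07 = 0.0003094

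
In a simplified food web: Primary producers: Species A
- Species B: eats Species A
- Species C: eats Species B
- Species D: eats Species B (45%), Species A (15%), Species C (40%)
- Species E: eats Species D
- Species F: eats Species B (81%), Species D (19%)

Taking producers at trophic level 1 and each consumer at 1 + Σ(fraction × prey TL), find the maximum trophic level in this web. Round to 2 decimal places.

Species B: 1 + 1 = 2
Species C: 1 + 2 = 3
Species D: 1 + (0.45×2 + 0.15×1 + 0.4×3) = 3.25
Species E: 1 + 3.25 = 4.25
Species F: 1 + (0.81×2 + 0.19×3.25) = 3.2375

4.25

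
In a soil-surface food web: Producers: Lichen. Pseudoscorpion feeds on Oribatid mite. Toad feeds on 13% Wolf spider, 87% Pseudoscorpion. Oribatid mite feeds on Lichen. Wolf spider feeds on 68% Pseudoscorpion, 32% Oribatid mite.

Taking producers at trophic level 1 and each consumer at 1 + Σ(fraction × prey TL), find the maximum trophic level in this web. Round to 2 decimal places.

Oribatid mite: 1 + 1 = 2
Pseudoscorpion: 1 + 2 = 3
Wolf spider: 1 + (0.68×3 + 0.32×2) = 3.68
Toad: 1 + (0.13×3.68 + 0.87×3) = 4.0884

4.09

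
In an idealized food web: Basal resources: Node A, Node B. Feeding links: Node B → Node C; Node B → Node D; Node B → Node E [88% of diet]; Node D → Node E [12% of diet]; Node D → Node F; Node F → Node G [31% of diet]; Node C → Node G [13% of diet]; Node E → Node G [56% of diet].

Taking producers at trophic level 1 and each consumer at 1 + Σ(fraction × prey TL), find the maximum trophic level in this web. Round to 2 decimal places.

Node C: 1 + 1 = 2
Node D: 1 + 1 = 2
Node E: 1 + (0.88×1 + 0.12×2) = 2.12
Node F: 1 + 2 = 3
Node G: 1 + (0.31×3 + 0.13×2 + 0.56×2.12) = 3.3772

3.38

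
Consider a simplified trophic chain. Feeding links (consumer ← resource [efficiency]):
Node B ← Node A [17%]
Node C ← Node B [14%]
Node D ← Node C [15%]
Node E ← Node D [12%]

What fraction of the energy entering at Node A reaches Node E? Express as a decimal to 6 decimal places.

Product of link efficiencies: 0.17 × 0.14 × 0.15 × 0.12 = 0.0004284

0.000428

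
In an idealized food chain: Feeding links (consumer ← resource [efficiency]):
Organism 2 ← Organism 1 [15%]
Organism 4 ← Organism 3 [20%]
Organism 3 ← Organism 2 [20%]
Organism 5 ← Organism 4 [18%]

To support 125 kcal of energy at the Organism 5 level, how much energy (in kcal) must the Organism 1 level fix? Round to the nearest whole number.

Cumulative transfer efficiency: 0.15 × 0.2 × 0.2 × 0.18 = 0.00108
Organism 1 energy = 125 / 0.00108 = 115741 kcal

115741 kcal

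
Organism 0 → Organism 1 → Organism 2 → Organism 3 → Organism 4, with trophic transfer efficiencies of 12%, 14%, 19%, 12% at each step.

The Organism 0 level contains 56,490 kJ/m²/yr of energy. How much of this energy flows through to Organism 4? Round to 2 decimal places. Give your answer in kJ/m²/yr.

Organism 1: 56490 × 0.12 = 6778.8 kJ/m²/yr
Organism 2: 6778.8 × 0.14 = 949.032 kJ/m²/yr
Organism 3: 949.032 × 0.19 = 180.31608 kJ/m²/yr
Organism 4: 180.31608 × 0.12 = 21.6379296 kJ/m²/yr

21.64 kJ/m²/yr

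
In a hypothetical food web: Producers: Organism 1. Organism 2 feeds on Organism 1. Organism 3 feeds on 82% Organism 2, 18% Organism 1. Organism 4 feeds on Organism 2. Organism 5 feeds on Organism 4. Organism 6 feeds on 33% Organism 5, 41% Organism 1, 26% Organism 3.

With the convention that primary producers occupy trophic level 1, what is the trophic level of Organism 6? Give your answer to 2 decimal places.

3.46

Organism 2: 1 + 1 = 2
Organism 3: 1 + (0.82×2 + 0.18×1) = 2.82
Organism 4: 1 + 2 = 3
Organism 5: 1 + 3 = 4
Organism 6: 1 + (0.33×4 + 0.41×1 + 0.26×2.82) = 3.4632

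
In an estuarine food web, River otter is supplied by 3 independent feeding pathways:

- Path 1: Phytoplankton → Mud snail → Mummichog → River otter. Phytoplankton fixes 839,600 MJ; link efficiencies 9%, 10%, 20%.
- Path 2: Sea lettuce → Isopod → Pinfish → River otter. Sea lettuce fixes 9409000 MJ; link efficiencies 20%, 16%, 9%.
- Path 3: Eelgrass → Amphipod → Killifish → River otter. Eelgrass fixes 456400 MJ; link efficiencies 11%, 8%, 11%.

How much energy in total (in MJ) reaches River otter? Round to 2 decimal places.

29051.00 MJ

Path 1: 839600 × 0.09 × 0.1 × 0.2 = 1511.28 MJ
Path 2: 9409000 × 0.2 × 0.16 × 0.09 = 27097.92 MJ
Path 3: 456400 × 0.11 × 0.08 × 0.11 = 441.7952 MJ
Total at River otter: 1511.28 + 27097.92 + 441.7952 = 29050.9952 MJ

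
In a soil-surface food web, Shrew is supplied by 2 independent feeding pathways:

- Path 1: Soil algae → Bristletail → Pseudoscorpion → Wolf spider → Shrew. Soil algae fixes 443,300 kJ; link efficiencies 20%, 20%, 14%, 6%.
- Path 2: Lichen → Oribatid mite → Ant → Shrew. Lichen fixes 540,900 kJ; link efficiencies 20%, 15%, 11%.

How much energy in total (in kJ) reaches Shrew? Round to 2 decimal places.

Path 1: 443300 × 0.2 × 0.2 × 0.14 × 0.06 = 148.9488 kJ
Path 2: 540900 × 0.2 × 0.15 × 0.11 = 1784.97 kJ
Total at Shrew: 148.9488 + 1784.97 = 1933.9188 kJ

1933.92 kJ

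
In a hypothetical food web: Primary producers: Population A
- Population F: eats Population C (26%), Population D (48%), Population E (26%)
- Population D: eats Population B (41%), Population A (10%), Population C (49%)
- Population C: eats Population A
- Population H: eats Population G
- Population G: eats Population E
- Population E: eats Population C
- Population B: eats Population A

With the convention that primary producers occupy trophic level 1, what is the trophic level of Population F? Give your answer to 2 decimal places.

Population B: 1 + 1 = 2
Population C: 1 + 1 = 2
Population D: 1 + (0.41×2 + 0.1×1 + 0.49×2) = 2.9
Population E: 1 + 2 = 3
Population F: 1 + (0.26×2 + 0.48×2.9 + 0.26×3) = 3.692
Population G: 1 + 3 = 4
Population H: 1 + 4 = 5

3.69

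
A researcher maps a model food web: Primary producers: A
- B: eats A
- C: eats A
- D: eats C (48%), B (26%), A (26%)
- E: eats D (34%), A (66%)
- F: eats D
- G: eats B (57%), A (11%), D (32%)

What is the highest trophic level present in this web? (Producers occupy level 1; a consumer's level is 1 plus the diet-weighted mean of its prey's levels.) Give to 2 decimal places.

3.74

B: 1 + 1 = 2
C: 1 + 1 = 2
D: 1 + (0.48×2 + 0.26×2 + 0.26×1) = 2.74
E: 1 + (0.34×2.74 + 0.66×1) = 2.5916
F: 1 + 2.74 = 3.74
G: 1 + (0.57×2 + 0.11×1 + 0.32×2.74) = 3.1268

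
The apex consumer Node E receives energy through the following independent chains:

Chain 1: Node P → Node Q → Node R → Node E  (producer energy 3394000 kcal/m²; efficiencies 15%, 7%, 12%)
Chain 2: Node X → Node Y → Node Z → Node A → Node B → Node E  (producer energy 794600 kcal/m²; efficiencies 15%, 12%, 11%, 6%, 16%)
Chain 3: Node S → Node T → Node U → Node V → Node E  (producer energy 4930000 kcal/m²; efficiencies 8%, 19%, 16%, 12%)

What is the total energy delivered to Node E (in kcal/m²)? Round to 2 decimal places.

5730.31 kcal/m²

Chain 1: 3394000 × 0.15 × 0.07 × 0.12 = 4276.44 kcal/m²
Chain 2: 794600 × 0.15 × 0.12 × 0.11 × 0.06 × 0.16 = 15.1037568 kcal/m²
Chain 3: 4930000 × 0.08 × 0.19 × 0.16 × 0.12 = 1438.7712 kcal/m²
Total at Node E: 4276.44 + 15.1037568 + 1438.7712 = 5730.3149568 kcal/m²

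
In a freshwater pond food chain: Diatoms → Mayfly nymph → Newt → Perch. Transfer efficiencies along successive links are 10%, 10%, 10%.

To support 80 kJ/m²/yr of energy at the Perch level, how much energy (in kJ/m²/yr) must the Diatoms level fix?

Cumulative transfer efficiency: 0.1 × 0.1 × 0.1 = 0.001
Diatoms energy = 80 / 0.001 = 80000 kJ/m²/yr

80000 kJ/m²/yr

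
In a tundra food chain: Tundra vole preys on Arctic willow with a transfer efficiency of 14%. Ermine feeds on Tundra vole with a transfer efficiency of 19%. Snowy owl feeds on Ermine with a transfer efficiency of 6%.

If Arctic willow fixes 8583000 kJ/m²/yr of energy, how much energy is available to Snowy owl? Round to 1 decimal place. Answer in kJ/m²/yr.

13698.5 kJ/m²/yr

Tundra vole: 8583000 × 0.14 = 1201620 kJ/m²/yr
Ermine: 1201620 × 0.19 = 228307.8 kJ/m²/yr
Snowy owl: 228307.8 × 0.06 = 13698.468 kJ/m²/yr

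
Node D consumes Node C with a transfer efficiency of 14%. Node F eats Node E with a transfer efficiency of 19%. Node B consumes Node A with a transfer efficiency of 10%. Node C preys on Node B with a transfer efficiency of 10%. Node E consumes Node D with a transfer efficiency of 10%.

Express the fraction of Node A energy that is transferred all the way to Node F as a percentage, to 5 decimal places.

0.00266%

Product of link efficiencies: 0.1 × 0.1 × 0.14 × 0.1 × 0.19 = 0.0000266
As a percentage: 0.0000266 × 100 = 0.00266%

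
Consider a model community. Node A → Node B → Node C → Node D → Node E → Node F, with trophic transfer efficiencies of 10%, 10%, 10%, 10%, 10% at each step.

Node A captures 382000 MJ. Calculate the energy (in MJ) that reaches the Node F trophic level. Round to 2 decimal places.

Node B: 382000 × 0.1 = 38200 MJ
Node C: 38200 × 0.1 = 3820 MJ
Node D: 3820 × 0.1 = 382 MJ
Node E: 382 × 0.1 = 38.2 MJ
Node F: 38.2 × 0.1 = 3.82 MJ

3.82 MJ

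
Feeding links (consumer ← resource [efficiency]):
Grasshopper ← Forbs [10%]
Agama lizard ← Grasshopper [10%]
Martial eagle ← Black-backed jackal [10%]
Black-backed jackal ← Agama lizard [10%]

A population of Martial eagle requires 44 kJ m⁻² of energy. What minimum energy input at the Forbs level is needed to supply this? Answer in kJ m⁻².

Cumulative transfer efficiency: 0.1 × 0.1 × 0.1 × 0.1 = 0.0001
Forbs energy = 44 / 0.0001 = 440000 kJ m⁻²

440000 kJ m⁻²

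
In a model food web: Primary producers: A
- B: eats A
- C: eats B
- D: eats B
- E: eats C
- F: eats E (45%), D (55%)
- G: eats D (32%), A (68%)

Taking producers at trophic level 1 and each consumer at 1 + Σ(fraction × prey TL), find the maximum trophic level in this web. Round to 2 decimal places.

4.45

B: 1 + 1 = 2
C: 1 + 2 = 3
D: 1 + 2 = 3
E: 1 + 3 = 4
F: 1 + (0.45×4 + 0.55×3) = 4.45
G: 1 + (0.32×3 + 0.68×1) = 2.64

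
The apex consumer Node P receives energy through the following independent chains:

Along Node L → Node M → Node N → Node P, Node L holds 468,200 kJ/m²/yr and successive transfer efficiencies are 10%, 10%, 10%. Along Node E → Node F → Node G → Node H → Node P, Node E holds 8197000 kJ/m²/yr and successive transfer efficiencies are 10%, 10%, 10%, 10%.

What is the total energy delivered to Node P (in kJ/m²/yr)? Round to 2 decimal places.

1287.90 kJ/m²/yr

Via Node L: 468200 × 0.1 × 0.1 × 0.1 = 468.2 kJ/m²/yr
Via Node E: 8197000 × 0.1 × 0.1 × 0.1 × 0.1 = 819.7 kJ/m²/yr
Total at Node P: 468.2 + 819.7 = 1287.9 kJ/m²/yr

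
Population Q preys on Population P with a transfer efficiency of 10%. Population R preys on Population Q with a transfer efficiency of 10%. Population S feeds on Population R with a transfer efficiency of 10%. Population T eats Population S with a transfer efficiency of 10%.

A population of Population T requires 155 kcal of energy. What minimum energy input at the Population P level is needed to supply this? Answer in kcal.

1550000 kcal

Cumulative transfer efficiency: 0.1 × 0.1 × 0.1 × 0.1 = 0.0001
Population P energy = 155 / 0.0001 = 1550000 kcal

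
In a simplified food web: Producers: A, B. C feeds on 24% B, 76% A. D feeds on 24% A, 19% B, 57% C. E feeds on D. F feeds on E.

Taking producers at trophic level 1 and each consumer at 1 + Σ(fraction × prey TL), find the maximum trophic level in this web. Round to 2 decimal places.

C: 1 + (0.24×1 + 0.76×1) = 2
D: 1 + (0.24×1 + 0.19×1 + 0.57×2) = 2.57
E: 1 + 2.57 = 3.57
F: 1 + 3.57 = 4.57

4.57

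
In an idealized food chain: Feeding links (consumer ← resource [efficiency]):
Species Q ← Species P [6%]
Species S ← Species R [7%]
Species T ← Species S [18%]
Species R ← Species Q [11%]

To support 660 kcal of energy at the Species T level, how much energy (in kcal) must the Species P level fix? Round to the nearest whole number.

Cumulative transfer efficiency: 0.06 × 0.11 × 0.07 × 0.18 = 0.00008316
Species P energy = 660 / 0.00008316 = 7936508 kcal

7936508 kcal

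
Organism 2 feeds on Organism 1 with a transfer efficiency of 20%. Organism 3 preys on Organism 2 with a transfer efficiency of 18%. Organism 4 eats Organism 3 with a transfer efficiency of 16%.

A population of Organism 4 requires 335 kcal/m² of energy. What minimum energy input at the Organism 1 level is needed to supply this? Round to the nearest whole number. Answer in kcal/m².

58160 kcal/m²

Cumulative transfer efficiency: 0.2 × 0.18 × 0.16 = 0.00576
Organism 1 energy = 335 / 0.00576 = 58160 kcal/m²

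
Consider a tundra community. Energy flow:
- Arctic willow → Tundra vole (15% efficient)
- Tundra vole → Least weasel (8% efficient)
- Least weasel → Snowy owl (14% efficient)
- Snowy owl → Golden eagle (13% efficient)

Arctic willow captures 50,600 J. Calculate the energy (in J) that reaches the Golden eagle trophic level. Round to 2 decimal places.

Tundra vole: 50600 × 0.15 = 7590 J
Least weasel: 7590 × 0.08 = 607.2 J
Snowy owl: 607.2 × 0.14 = 85.008 J
Golden eagle: 85.008 × 0.13 = 11.05104 J

11.05 J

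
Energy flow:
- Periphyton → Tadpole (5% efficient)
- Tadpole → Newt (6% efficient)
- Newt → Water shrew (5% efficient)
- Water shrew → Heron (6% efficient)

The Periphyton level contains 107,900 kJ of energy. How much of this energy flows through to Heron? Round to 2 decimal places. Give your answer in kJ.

Tadpole: 107900 × 0.05 = 5395 kJ
Newt: 5395 × 0.06 = 323.7 kJ
Water shrew: 323.7 × 0.05 = 16.185 kJ
Heron: 16.185 × 0.06 = 0.9711 kJ

0.97 kJ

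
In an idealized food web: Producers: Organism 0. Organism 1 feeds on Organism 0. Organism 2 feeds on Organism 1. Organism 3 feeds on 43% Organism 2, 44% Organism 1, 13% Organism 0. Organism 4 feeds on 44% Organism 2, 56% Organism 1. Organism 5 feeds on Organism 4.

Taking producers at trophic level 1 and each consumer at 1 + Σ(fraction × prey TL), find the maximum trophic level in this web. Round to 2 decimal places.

4.44

Organism 1: 1 + 1 = 2
Organism 2: 1 + 2 = 3
Organism 3: 1 + (0.43×3 + 0.44×2 + 0.13×1) = 3.3
Organism 4: 1 + (0.44×3 + 0.56×2) = 3.44
Organism 5: 1 + 3.44 = 4.44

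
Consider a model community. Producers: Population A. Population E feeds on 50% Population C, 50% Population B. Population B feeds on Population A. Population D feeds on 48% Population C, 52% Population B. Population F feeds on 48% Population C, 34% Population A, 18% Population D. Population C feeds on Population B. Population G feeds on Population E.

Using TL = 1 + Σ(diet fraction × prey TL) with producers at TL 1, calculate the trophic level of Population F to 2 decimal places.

3.41

Population B: 1 + 1 = 2
Population C: 1 + 2 = 3
Population D: 1 + (0.48×3 + 0.52×2) = 3.48
Population E: 1 + (0.5×3 + 0.5×2) = 3.5
Population F: 1 + (0.48×3 + 0.34×1 + 0.18×3.48) = 3.4064
Population G: 1 + 3.5 = 4.5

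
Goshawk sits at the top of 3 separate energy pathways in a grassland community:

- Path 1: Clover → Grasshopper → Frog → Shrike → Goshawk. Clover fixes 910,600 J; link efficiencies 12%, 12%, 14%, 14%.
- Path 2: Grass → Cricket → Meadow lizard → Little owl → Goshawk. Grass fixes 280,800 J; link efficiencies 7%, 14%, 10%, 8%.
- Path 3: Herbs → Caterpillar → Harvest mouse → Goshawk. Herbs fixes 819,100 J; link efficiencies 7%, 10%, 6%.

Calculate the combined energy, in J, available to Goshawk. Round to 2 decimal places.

623.04 J

Path 1: 910600 × 0.12 × 0.12 × 0.14 × 0.14 = 257.007744 J
Path 2: 280800 × 0.07 × 0.14 × 0.1 × 0.08 = 22.01472 J
Path 3: 819100 × 0.07 × 0.1 × 0.06 = 344.022 J
Total at Goshawk: 257.007744 + 22.01472 + 344.022 = 623.044464 J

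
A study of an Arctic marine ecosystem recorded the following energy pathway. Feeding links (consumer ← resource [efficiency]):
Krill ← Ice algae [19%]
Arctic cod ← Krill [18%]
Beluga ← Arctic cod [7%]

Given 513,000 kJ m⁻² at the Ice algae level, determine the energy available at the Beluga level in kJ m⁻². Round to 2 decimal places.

Krill: 513000 × 0.19 = 97470 kJ m⁻²
Arctic cod: 97470 × 0.18 = 17544.6 kJ m⁻²
Beluga: 17544.6 × 0.07 = 1228.122 kJ m⁻²

1228.12 kJ m⁻²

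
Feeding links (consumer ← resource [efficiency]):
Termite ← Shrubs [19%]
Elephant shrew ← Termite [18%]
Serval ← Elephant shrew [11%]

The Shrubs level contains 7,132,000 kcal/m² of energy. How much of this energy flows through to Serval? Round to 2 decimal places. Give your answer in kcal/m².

Termite: 7132000 × 0.19 = 1355080 kcal/m²
Elephant shrew: 1355080 × 0.18 = 243914.4 kcal/m²
Serval: 243914.4 × 0.11 = 26830.584 kcal/m²

26830.58 kcal/m²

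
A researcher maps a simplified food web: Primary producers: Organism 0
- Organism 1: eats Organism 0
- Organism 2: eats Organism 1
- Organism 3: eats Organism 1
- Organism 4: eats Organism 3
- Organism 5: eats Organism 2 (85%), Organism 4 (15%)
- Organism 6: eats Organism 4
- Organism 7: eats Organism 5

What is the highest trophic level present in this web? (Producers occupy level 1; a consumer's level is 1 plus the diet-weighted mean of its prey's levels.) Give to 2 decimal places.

Organism 1: 1 + 1 = 2
Organism 2: 1 + 2 = 3
Organism 3: 1 + 2 = 3
Organism 4: 1 + 3 = 4
Organism 5: 1 + (0.85×3 + 0.15×4) = 4.15
Organism 6: 1 + 4 = 5
Organism 7: 1 + 4.15 = 5.15

5.15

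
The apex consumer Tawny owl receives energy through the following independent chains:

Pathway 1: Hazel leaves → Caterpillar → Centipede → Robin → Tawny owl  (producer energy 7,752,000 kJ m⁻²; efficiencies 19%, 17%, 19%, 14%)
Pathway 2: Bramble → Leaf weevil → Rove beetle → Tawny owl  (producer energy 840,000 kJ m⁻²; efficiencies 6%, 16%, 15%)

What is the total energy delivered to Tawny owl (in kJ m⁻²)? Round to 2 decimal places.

7869.96 kJ m⁻²

Pathway 1: 7752000 × 0.19 × 0.17 × 0.19 × 0.14 = 6660.36336 kJ m⁻²
Pathway 2: 840000 × 0.06 × 0.16 × 0.15 = 1209.6 kJ m⁻²
Total at Tawny owl: 6660.36336 + 1209.6 = 7869.96336 kJ m⁻²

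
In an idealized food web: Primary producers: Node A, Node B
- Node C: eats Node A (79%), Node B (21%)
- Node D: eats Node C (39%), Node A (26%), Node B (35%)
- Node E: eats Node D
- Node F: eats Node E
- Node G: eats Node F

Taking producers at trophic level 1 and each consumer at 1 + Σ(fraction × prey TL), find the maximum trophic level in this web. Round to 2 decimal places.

5.39

Node C: 1 + (0.79×1 + 0.21×1) = 2
Node D: 1 + (0.39×2 + 0.26×1 + 0.35×1) = 2.39
Node E: 1 + 2.39 = 3.39
Node F: 1 + 3.39 = 4.39
Node G: 1 + 4.39 = 5.39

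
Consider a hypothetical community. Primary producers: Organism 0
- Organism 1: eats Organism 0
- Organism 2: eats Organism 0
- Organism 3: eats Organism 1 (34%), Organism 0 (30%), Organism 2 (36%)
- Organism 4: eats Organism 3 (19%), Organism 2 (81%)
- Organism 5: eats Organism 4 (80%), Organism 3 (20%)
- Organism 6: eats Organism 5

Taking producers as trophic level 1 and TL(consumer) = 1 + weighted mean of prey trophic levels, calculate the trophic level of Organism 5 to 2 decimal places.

Organism 1: 1 + 1 = 2
Organism 2: 1 + 1 = 2
Organism 3: 1 + (0.34×2 + 0.3×1 + 0.36×2) = 2.7
Organism 4: 1 + (0.19×2.7 + 0.81×2) = 3.133
Organism 5: 1 + (0.8×3.133 + 0.2×2.7) = 4.0464
Organism 6: 1 + 4.0464 = 5.0464

4.05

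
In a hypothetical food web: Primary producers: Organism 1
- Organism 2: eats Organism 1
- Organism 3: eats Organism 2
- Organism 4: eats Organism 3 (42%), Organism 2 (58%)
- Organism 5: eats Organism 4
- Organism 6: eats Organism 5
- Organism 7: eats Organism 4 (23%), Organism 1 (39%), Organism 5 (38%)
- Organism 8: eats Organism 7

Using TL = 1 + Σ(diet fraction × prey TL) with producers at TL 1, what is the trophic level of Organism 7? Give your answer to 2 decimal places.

Organism 2: 1 + 1 = 2
Organism 3: 1 + 2 = 3
Organism 4: 1 + (0.42×3 + 0.58×2) = 3.42
Organism 5: 1 + 3.42 = 4.42
Organism 6: 1 + 4.42 = 5.42
Organism 7: 1 + (0.23×3.42 + 0.39×1 + 0.38×4.42) = 3.8562
Organism 8: 1 + 3.8562 = 4.8562

3.86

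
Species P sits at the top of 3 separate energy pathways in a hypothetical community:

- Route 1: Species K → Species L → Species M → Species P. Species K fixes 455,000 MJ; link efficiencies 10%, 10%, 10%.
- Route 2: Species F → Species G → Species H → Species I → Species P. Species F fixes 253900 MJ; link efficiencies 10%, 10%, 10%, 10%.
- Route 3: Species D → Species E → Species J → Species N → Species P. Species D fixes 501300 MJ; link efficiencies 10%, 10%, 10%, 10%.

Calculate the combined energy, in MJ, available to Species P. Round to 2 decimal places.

530.52 MJ

Route 1: 455000 × 0.1 × 0.1 × 0.1 = 455 MJ
Route 2: 253900 × 0.1 × 0.1 × 0.1 × 0.1 = 25.39 MJ
Route 3: 501300 × 0.1 × 0.1 × 0.1 × 0.1 = 50.13 MJ
Total at Species P: 455 + 25.39 + 50.13 = 530.52 MJ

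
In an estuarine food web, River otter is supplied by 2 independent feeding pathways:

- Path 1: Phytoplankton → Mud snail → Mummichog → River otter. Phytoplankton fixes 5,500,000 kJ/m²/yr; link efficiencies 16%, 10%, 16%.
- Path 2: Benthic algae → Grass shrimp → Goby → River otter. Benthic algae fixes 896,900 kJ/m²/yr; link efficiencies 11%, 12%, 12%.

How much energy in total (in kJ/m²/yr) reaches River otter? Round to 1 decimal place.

Path 1: 5500000 × 0.16 × 0.1 × 0.16 = 14080 kJ/m²/yr
Path 2: 896900 × 0.11 × 0.12 × 0.12 = 1420.6896 kJ/m²/yr
Total at River otter: 14080 + 1420.6896 = 15500.6896 kJ/m²/yr

15500.7 kJ/m²/yr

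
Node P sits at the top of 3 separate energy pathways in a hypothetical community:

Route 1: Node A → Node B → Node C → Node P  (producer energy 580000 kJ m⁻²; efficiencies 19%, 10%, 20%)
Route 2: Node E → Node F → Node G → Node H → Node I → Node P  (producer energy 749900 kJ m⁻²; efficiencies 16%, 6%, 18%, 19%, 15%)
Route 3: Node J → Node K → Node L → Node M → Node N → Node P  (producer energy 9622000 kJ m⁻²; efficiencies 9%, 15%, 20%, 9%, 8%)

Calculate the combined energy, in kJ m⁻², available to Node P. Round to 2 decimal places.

Route 1: 580000 × 0.19 × 0.1 × 0.2 = 2204 kJ m⁻²
Route 2: 749900 × 0.16 × 0.06 × 0.18 × 0.19 × 0.15 = 36.9310752 kJ m⁻²
Route 3: 9622000 × 0.09 × 0.15 × 0.2 × 0.09 × 0.08 = 187.05168 kJ m⁻²
Total at Node P: 2204 + 36.9310752 + 187.05168 = 2427.9827552 kJ m⁻²

2427.98 kJ m⁻²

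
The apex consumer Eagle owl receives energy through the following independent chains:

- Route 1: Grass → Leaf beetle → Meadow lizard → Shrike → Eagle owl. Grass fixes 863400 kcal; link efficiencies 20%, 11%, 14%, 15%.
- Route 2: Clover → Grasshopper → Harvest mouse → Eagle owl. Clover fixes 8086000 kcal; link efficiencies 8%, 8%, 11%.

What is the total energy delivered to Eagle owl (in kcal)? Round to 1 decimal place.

Route 1: 863400 × 0.2 × 0.11 × 0.14 × 0.15 = 398.8908 kcal
Route 2: 8086000 × 0.08 × 0.08 × 0.11 = 5692.544 kcal
Total at Eagle owl: 398.8908 + 5692.544 = 6091.4348 kcal

6091.4 kcal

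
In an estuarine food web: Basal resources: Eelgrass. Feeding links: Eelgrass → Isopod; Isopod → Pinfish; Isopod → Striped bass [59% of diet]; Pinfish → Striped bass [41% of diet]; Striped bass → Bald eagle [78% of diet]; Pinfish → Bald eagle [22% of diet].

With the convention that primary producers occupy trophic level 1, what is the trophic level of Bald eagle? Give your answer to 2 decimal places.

4.32

Isopod: 1 + 1 = 2
Pinfish: 1 + 2 = 3
Striped bass: 1 + (0.59×2 + 0.41×3) = 3.41
Bald eagle: 1 + (0.78×3.41 + 0.22×3) = 4.3198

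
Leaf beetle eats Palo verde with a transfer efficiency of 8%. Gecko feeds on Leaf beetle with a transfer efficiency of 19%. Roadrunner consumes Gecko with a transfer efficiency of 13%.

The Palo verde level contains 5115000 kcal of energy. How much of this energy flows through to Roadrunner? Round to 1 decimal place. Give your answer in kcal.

Leaf beetle: 5115000 × 0.08 = 409200 kcal
Gecko: 409200 × 0.19 = 77748 kcal
Roadrunner: 77748 × 0.13 = 10107.24 kcal

10107.2 kcal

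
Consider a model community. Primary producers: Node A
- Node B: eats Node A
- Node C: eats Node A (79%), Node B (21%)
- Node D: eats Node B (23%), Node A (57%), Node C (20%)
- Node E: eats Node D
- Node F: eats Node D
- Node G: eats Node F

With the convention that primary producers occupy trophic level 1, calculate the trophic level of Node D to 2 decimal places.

2.47

Node B: 1 + 1 = 2
Node C: 1 + (0.79×1 + 0.21×2) = 2.21
Node D: 1 + (0.23×2 + 0.57×1 + 0.2×2.21) = 2.472
Node E: 1 + 2.472 = 3.472
Node F: 1 + 2.472 = 3.472
Node G: 1 + 3.472 = 4.472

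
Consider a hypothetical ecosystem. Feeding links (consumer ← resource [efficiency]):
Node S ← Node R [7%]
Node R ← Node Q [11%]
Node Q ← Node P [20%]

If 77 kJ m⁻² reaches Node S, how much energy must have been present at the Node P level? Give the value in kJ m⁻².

Cumulative transfer efficiency: 0.2 × 0.11 × 0.07 = 0.00154
Node P energy = 77 / 0.00154 = 50000 kJ m⁻²

50000 kJ m⁻²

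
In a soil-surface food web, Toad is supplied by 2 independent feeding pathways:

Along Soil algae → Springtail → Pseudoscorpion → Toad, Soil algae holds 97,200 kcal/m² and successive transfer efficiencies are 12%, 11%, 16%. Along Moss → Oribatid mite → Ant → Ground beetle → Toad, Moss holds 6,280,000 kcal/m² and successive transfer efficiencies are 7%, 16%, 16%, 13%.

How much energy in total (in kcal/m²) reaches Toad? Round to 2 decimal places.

Via Soil algae: 97200 × 0.12 × 0.11 × 0.16 = 205.2864 kcal/m²
Via Moss: 6280000 × 0.07 × 0.16 × 0.16 × 0.13 = 1462.9888 kcal/m²
Total at Toad: 205.2864 + 1462.9888 = 1668.2752 kcal/m²

1668.28 kcal/m²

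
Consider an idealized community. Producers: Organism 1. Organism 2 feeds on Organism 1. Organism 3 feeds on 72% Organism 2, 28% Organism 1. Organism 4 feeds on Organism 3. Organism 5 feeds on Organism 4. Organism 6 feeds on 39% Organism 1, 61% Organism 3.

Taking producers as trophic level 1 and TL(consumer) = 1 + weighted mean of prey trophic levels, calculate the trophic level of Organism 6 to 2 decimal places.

Organism 2: 1 + 1 = 2
Organism 3: 1 + (0.72×2 + 0.28×1) = 2.72
Organism 4: 1 + 2.72 = 3.72
Organism 5: 1 + 3.72 = 4.72
Organism 6: 1 + (0.39×1 + 0.61×2.72) = 3.0492

3.05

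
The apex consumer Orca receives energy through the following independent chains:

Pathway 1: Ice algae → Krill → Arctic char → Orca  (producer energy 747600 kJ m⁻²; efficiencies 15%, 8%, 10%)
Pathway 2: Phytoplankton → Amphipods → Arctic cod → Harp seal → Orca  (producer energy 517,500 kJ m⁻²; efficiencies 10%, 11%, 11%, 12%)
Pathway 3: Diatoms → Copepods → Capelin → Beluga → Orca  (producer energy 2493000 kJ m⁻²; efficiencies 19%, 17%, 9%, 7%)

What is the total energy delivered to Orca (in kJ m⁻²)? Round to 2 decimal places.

1479.56 kJ m⁻²

Pathway 1: 747600 × 0.15 × 0.08 × 0.1 = 897.12 kJ m⁻²
Pathway 2: 517500 × 0.1 × 0.11 × 0.11 × 0.12 = 75.141 kJ m⁻²
Pathway 3: 2493000 × 0.19 × 0.17 × 0.09 × 0.07 = 507.30057 kJ m⁻²
Total at Orca: 897.12 + 75.141 + 507.30057 = 1479.56157 kJ m⁻²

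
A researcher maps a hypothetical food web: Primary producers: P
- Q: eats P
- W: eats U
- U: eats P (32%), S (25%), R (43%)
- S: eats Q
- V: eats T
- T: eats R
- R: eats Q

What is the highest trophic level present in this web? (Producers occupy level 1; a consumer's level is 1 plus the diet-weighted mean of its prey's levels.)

Q: 1 + 1 = 2
R: 1 + 2 = 3
S: 1 + 2 = 3
T: 1 + 3 = 4
U: 1 + (0.32×1 + 0.25×3 + 0.43×3) = 3.36
V: 1 + 4 = 5
W: 1 + 3.36 = 4.36

5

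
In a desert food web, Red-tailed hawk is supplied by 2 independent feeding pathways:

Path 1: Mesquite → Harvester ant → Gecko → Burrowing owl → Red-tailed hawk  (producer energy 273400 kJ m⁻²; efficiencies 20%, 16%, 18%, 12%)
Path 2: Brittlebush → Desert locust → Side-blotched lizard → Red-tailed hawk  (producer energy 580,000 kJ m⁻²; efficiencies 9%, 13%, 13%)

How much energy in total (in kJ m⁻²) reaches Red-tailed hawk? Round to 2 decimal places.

Path 1: 273400 × 0.2 × 0.16 × 0.18 × 0.12 = 188.97408 kJ m⁻²
Path 2: 580000 × 0.09 × 0.13 × 0.13 = 882.18 kJ m⁻²
Total at Red-tailed hawk: 188.97408 + 882.18 = 1071.15408 kJ m⁻²

1071.15 kJ m⁻²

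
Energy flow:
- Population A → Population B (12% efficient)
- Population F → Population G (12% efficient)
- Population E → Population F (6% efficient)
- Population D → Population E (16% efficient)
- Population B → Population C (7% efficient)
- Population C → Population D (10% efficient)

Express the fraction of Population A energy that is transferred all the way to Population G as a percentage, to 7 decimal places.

Product of link efficiencies: 0.12 × 0.07 × 0.1 × 0.16 × 0.06 × 0.12 = 0.00000096768
As a percentage: 0.00000096768 × 100 = 0.0000968%

0.0000968%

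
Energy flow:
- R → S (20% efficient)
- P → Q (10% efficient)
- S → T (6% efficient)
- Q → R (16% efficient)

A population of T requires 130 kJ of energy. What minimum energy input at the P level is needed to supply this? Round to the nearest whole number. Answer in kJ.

677083 kJ

Cumulative transfer efficiency: 0.1 × 0.16 × 0.2 × 0.06 = 0.000192
P energy = 130 / 0.000192 = 677083 kJ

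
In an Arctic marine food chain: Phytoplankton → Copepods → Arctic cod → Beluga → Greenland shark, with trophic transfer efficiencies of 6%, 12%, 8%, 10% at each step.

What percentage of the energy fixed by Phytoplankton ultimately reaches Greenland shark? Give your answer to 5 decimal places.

0.00576%

Product of link efficiencies: 0.06 × 0.12 × 0.08 × 0.1 = 0.0000576
As a percentage: 0.0000576 × 100 = 0.00576%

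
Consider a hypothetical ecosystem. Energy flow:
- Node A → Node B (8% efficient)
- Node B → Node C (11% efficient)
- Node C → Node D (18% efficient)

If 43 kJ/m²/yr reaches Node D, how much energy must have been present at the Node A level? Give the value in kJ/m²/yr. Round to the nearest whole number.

27146 kJ/m²/yr

Cumulative transfer efficiency: 0.08 × 0.11 × 0.18 = 0.001584
Node A energy = 43 / 0.001584 = 27146 kJ/m²/yr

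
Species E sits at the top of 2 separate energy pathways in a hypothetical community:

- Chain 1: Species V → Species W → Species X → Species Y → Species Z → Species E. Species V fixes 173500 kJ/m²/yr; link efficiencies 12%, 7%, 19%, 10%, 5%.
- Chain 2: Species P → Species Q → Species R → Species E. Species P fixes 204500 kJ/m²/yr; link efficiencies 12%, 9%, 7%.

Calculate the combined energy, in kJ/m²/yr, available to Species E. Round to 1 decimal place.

156.0 kJ/m²/yr

Chain 1: 173500 × 0.12 × 0.07 × 0.19 × 0.1 × 0.05 = 1.38453 kJ/m²/yr
Chain 2: 204500 × 0.12 × 0.09 × 0.07 = 154.602 kJ/m²/yr
Total at Species E: 1.38453 + 154.602 = 155.98653 kJ/m²/yr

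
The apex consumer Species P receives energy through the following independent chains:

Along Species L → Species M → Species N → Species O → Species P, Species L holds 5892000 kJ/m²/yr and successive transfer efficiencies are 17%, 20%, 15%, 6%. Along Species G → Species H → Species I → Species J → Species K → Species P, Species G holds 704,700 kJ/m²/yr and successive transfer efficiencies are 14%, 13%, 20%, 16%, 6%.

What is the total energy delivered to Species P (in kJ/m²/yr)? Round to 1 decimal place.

1827.6 kJ/m²/yr

Via Species L: 5892000 × 0.17 × 0.2 × 0.15 × 0.06 = 1802.952 kJ/m²/yr
Via Species G: 704700 × 0.14 × 0.13 × 0.2 × 0.16 × 0.06 = 24.6250368 kJ/m²/yr
Total at Species P: 1802.952 + 24.6250368 = 1827.5770368 kJ/m²/yr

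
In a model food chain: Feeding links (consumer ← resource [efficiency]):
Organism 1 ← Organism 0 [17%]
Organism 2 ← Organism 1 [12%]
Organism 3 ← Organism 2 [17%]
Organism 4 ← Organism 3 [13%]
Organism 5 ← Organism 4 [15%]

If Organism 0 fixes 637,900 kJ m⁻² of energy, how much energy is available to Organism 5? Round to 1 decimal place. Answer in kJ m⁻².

43.1 kJ m⁻²

Organism 1: 637900 × 0.17 = 108443 kJ m⁻²
Organism 2: 108443 × 0.12 = 13013.16 kJ m⁻²
Organism 3: 13013.16 × 0.17 = 2212.2372 kJ m⁻²
Organism 4: 2212.2372 × 0.13 = 287.590836 kJ m⁻²
Organism 5: 287.590836 × 0.15 = 43.1386254 kJ m⁻²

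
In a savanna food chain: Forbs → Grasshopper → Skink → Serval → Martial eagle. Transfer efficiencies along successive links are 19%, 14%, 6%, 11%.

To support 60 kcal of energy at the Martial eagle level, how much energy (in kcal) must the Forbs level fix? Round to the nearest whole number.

341763 kcal

Cumulative transfer efficiency: 0.19 × 0.14 × 0.06 × 0.11 = 0.00017556
Forbs energy = 60 / 0.00017556 = 341763 kcal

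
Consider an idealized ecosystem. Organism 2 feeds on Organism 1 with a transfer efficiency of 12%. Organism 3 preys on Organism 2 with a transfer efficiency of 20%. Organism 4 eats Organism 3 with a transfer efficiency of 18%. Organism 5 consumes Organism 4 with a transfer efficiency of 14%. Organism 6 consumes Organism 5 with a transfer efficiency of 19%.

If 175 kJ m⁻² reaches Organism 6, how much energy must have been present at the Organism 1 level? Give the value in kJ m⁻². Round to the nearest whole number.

1522904 kJ m⁻²

Cumulative transfer efficiency: 0.12 × 0.2 × 0.18 × 0.14 × 0.19 = 0.000114912
Organism 1 energy = 175 / 0.000114912 = 1522904 kJ m⁻²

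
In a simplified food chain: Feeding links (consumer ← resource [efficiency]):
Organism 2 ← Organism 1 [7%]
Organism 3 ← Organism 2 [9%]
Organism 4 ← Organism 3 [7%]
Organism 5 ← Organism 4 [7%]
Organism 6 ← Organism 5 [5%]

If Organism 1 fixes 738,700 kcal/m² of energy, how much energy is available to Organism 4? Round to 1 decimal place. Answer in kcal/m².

Organism 2: 738700 × 0.07 = 51709 kcal/m²
Organism 3: 51709 × 0.09 = 4653.81 kcal/m²
Organism 4: 4653.81 × 0.07 = 325.7667 kcal/m²

325.8 kcal/m²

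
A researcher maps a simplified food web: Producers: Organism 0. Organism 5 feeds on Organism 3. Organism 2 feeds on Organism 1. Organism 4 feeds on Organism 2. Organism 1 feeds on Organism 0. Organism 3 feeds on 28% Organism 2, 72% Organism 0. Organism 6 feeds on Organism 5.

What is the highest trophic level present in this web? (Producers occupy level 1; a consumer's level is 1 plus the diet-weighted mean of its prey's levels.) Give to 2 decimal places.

4.56

Organism 1: 1 + 1 = 2
Organism 2: 1 + 2 = 3
Organism 3: 1 + (0.28×3 + 0.72×1) = 2.56
Organism 4: 1 + 3 = 4
Organism 5: 1 + 2.56 = 3.56
Organism 6: 1 + 3.56 = 4.56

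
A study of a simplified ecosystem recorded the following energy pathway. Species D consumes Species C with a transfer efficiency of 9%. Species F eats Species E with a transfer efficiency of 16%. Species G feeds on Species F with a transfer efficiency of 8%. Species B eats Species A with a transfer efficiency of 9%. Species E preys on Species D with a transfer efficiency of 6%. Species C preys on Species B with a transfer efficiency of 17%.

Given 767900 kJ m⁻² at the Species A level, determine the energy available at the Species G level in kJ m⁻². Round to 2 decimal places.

Species B: 767900 × 0.09 = 69111 kJ m⁻²
Species C: 69111 × 0.17 = 11748.87 kJ m⁻²
Species D: 11748.87 × 0.09 = 1057.3983 kJ m⁻²
Species E: 1057.3983 × 0.06 = 63.443898 kJ m⁻²
Species F: 63.443898 × 0.16 = 10.15102368 kJ m⁻²
Species G: 10.15102368 × 0.08 = 0.8120818944 kJ m⁻²

0.81 kJ m⁻²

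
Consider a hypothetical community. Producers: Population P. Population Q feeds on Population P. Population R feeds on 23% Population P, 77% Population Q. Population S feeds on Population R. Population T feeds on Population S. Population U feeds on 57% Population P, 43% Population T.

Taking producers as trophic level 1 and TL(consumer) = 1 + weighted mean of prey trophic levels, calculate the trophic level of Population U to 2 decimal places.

Population Q: 1 + 1 = 2
Population R: 1 + (0.23×1 + 0.77×2) = 2.77
Population S: 1 + 2.77 = 3.77
Population T: 1 + 3.77 = 4.77
Population U: 1 + (0.57×1 + 0.43×4.77) = 3.6211

3.62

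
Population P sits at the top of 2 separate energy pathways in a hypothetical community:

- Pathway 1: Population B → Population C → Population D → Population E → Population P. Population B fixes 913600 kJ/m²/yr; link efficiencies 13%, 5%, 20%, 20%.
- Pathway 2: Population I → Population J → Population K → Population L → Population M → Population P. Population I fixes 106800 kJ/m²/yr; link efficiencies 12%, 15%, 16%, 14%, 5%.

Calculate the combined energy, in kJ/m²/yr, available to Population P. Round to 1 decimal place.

Pathway 1: 913600 × 0.13 × 0.05 × 0.2 × 0.2 = 237.536 kJ/m²/yr
Pathway 2: 106800 × 0.12 × 0.15 × 0.16 × 0.14 × 0.05 = 2.153088 kJ/m²/yr
Total at Population P: 237.536 + 2.153088 = 239.689088 kJ/m²/yr

239.7 kJ/m²/yr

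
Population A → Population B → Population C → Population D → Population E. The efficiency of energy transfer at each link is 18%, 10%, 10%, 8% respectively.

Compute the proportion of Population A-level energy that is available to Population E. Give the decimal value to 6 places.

0.000144

Product of link efficiencies: 0.18 × 0.1 × 0.1 × 0.08 = 0.000144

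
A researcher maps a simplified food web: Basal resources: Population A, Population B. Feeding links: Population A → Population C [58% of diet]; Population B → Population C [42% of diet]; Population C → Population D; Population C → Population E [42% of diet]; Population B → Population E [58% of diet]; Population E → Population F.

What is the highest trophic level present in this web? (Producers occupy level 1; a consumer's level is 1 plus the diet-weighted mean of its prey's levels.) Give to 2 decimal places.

Population C: 1 + (0.58×1 + 0.42×1) = 2
Population D: 1 + 2 = 3
Population E: 1 + (0.42×2 + 0.58×1) = 2.42
Population F: 1 + 2.42 = 3.42

3.42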